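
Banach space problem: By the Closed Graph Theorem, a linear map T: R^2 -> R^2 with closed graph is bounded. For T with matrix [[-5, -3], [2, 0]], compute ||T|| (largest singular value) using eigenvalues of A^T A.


A^T A = [[29, 15], [15, 9]]
trace(A^T A) = 38, det(A^T A) = 36
discriminant = 38^2 - 4*36 = 1300
Largest eigenvalue of A^T A = (trace + sqrt(disc))/2 = 37.0278
||T|| = sqrt(37.0278) = 6.0850

6.0850


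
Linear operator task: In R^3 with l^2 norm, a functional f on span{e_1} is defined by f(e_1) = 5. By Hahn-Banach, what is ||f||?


The norm of f is given by ||f|| = sup_{||x||=1} |f(x)|.
On span{e_1}, ||e_1|| = 1, so ||f|| = |f(e_1)| / ||e_1||
= |5| / 1 = 5.0000

5.0000


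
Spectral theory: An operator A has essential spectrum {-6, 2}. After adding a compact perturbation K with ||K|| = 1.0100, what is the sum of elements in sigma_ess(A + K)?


By Weyl's theorem, the essential spectrum is invariant under compact perturbations.
sigma_ess(A + K) = sigma_ess(A) = {-6, 2}
Sum = -6 + 2 = -4

-4


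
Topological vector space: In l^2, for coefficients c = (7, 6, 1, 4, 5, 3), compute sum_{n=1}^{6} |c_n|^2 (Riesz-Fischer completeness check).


sum |c_n|^2 = 7^2 + 6^2 + 1^2 + 4^2 + 5^2 + 3^2
= 49 + 36 + 1 + 16 + 25 + 9
= 136

136


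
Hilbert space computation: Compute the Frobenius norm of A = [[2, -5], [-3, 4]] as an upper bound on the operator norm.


||A||_F^2 = sum a_ij^2
= 2^2 + (-5)^2 + (-3)^2 + 4^2
= 4 + 25 + 9 + 16 = 54
||A||_F = sqrt(54) = 7.3485

7.3485


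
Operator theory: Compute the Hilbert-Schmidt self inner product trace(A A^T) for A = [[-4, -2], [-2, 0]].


trace(A * A^T) = sum of squares of all entries
= (-4)^2 + (-2)^2 + (-2)^2 + 0^2
= 16 + 4 + 4 + 0
= 24

24


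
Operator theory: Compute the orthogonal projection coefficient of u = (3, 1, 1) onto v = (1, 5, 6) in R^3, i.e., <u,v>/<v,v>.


Computing <u,v> = 3*1 + 1*5 + 1*6 = 14
Computing <v,v> = 1^2 + 5^2 + 6^2 = 62
Projection coefficient = 14/62 = 0.2258

0.2258


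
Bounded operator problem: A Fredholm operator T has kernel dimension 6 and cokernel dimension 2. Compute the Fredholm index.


The Fredholm index is defined as ind(T) = dim(ker T) - dim(coker T)
= 6 - 2
= 4

4


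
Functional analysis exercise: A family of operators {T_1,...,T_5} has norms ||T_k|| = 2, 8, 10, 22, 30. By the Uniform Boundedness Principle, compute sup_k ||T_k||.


By the Uniform Boundedness Principle, the supremum of norms is finite.
sup_k ||T_k|| = max(2, 8, 10, 22, 30) = 30

30


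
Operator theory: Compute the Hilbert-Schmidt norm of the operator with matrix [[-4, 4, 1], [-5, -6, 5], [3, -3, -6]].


The Hilbert-Schmidt norm is sqrt(sum of squares of all entries).
Sum of squares = (-4)^2 + 4^2 + 1^2 + (-5)^2 + (-6)^2 + 5^2 + 3^2 + (-3)^2 + (-6)^2
= 16 + 16 + 1 + 25 + 36 + 25 + 9 + 9 + 36 = 173
||T||_HS = sqrt(173) = 13.1529

13.1529


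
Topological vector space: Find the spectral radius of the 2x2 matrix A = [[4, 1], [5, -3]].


For a 2x2 matrix, eigenvalues satisfy lambda^2 - (trace)*lambda + det = 0
trace = 4 + -3 = 1
det = 4*-3 - 1*5 = -17
discriminant = 1^2 - 4*(-17) = 69
spectral radius = max |eigenvalue| = 4.6533

4.6533


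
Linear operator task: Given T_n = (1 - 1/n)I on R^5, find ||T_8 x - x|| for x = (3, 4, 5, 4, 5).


T_8 x - x = (1 - 1/8)x - x = -x/8
||x|| = sqrt(91) = 9.5394
||T_8 x - x|| = ||x||/8 = 9.5394/8 = 1.1924

1.1924


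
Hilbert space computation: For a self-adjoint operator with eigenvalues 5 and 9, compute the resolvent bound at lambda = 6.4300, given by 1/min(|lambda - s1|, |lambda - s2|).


dist(6.4300, {5, 9}) = min(|6.4300 - 5|, |6.4300 - 9|)
= min(1.4300, 2.5700) = 1.4300
Resolvent bound = 1/1.4300 = 0.6993

0.6993


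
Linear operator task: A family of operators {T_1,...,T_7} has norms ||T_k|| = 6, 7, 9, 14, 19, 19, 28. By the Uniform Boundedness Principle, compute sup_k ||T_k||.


By the Uniform Boundedness Principle, the supremum of norms is finite.
sup_k ||T_k|| = max(6, 7, 9, 14, 19, 19, 28) = 28

28


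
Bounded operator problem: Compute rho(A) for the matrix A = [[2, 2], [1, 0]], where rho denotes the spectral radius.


For a 2x2 matrix, eigenvalues satisfy lambda^2 - (trace)*lambda + det = 0
trace = 2 + 0 = 2
det = 2*0 - 2*1 = -2
discriminant = 2^2 - 4*(-2) = 12
spectral radius = max |eigenvalue| = 2.7321

2.7321


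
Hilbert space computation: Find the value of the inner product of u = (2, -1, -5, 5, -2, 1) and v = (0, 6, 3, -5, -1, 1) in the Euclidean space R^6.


Computing the standard inner product <u, v> = sum u_i * v_i
= 2*0 + -1*6 + -5*3 + 5*-5 + -2*-1 + 1*1
= 0 + -6 + -15 + -25 + 2 + 1
= -43

-43


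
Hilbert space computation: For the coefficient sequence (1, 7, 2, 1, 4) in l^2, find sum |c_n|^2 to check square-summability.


sum |c_n|^2 = 1^2 + 7^2 + 2^2 + 1^2 + 4^2
= 1 + 49 + 4 + 1 + 16
= 71

71


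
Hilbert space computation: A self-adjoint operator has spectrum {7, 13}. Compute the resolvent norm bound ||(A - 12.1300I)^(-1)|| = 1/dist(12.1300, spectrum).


dist(12.1300, {7, 13}) = min(|12.1300 - 7|, |12.1300 - 13|)
= min(5.1300, 0.8700) = 0.8700
Resolvent bound = 1/0.8700 = 1.1494

1.1494


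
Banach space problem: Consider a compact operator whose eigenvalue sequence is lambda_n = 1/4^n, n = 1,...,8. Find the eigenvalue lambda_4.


The eigenvalue formula gives lambda_4 = 1/4^4
= 1/256
= 0.0039

0.0039


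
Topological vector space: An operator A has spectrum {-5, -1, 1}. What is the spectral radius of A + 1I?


Spectrum of A + 1I = {-4, 0, 2}
Spectral radius = max |lambda| over the shifted spectrum
= max(4, 0, 2) = 4

4


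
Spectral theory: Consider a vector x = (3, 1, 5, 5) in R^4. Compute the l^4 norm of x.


The l^4 norm = (sum |x_i|^4)^(1/4)
Sum of 4th powers = 81 + 1 + 625 + 625 = 1332
||x||_4 = (1332)^(1/4) = 6.0412

6.0412


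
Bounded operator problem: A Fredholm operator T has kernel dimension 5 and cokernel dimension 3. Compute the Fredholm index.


The Fredholm index is defined as ind(T) = dim(ker T) - dim(coker T)
= 5 - 3
= 2

2


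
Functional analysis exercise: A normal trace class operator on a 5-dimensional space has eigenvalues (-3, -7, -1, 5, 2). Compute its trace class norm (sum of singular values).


For a normal operator, singular values equal |eigenvalues|.
Trace norm = sum |lambda_i| = 3 + 7 + 1 + 5 + 2
= 18

18


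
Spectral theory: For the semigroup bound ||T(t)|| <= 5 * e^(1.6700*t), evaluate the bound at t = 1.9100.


||T(1.9100)|| <= 5 * exp(1.6700 * 1.9100)
= 5 * exp(3.1897)
= 5 * 24.2811
= 121.4057

121.4057


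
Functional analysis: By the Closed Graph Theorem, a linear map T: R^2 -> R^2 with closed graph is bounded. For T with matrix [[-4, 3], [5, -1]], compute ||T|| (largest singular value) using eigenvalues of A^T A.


A^T A = [[41, -17], [-17, 10]]
trace(A^T A) = 51, det(A^T A) = 121
discriminant = 51^2 - 4*121 = 2117
Largest eigenvalue of A^T A = (trace + sqrt(disc))/2 = 48.5054
||T|| = sqrt(48.5054) = 6.9646

6.9646


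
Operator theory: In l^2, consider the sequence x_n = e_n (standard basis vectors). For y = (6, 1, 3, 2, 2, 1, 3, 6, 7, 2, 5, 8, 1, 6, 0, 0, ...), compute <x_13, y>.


x_13 = e_13 is the standard basis vector with 1 in position 13.
<x_13, y> = y_13 = 1
As n -> infinity, <x_n, y> -> 0, confirming weak convergence of (x_n) to 0.

1


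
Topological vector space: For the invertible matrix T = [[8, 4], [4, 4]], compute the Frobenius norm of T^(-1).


det(T) = 8*4 - 4*4 = 16
T^(-1) = (1/16) * [[4, -4], [-4, 8]] = [[0.2500, -0.2500], [-0.2500, 0.5000]]
||T^(-1)||_F^2 = 0.2500^2 + (-0.2500)^2 + (-0.2500)^2 + 0.5000^2 = 0.4375
||T^(-1)||_F = sqrt(0.4375) = 0.6614

0.6614


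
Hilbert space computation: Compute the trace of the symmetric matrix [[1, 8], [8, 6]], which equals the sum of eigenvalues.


For a self-adjoint (symmetric) matrix, the eigenvalues are real.
The sum of eigenvalues equals the trace of the matrix.
trace = 1 + 6 = 7

7


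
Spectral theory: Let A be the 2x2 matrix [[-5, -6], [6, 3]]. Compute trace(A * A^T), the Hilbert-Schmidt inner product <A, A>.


trace(A * A^T) = sum of squares of all entries
= (-5)^2 + (-6)^2 + 6^2 + 3^2
= 25 + 36 + 36 + 9
= 106

106


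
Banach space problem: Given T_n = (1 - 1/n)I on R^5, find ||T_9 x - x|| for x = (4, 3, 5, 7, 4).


T_9 x - x = (1 - 1/9)x - x = -x/9
||x|| = sqrt(115) = 10.7238
||T_9 x - x|| = ||x||/9 = 10.7238/9 = 1.1915

1.1915


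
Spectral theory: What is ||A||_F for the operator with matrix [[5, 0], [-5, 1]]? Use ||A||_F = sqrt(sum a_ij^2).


||A||_F^2 = sum a_ij^2
= 5^2 + 0^2 + (-5)^2 + 1^2
= 25 + 0 + 25 + 1 = 51
||A||_F = sqrt(51) = 7.1414

7.1414


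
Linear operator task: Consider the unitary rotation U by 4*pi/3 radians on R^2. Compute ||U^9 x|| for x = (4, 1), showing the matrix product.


U is a rotation by theta = 4*pi/3
U^9 = rotation by 9*theta = 36*pi/3 = 0*pi/3 (mod 2*pi)
cos(0*pi/3) = 1.0000, sin(0*pi/3) = 0.0000
U^9 x = (1.0000 * 4 - 0.0000 * 1, 0.0000 * 4 + 1.0000 * 1)
= (4.0000, 1.0000)
||U^9 x|| = sqrt(4.0000^2 + 1.0000^2) = sqrt(17.0000) = 4.1231

4.1231


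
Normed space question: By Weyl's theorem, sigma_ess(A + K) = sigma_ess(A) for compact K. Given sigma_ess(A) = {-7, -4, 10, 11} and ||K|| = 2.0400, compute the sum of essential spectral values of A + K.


By Weyl's theorem, the essential spectrum is invariant under compact perturbations.
sigma_ess(A + K) = sigma_ess(A) = {-7, -4, 10, 11}
Sum = -7 + -4 + 10 + 11 = 10

10


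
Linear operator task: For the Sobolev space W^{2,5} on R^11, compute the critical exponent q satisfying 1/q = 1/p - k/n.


Using the Sobolev embedding formula: 1/q = 1/p - k/n
1/q = 1/5 - 2/11 = 1/55
q = 1/(1/55) = 55

55.0000


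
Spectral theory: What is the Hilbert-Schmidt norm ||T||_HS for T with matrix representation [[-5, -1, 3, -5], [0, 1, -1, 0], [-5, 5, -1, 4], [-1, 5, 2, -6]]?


The Hilbert-Schmidt norm is sqrt(sum of squares of all entries).
Sum of squares = (-5)^2 + (-1)^2 + 3^2 + (-5)^2 + 0^2 + 1^2 + (-1)^2 + 0^2 + (-5)^2 + 5^2 + (-1)^2 + 4^2 + (-1)^2 + 5^2 + 2^2 + (-6)^2
= 25 + 1 + 9 + 25 + 0 + 1 + 1 + 0 + 25 + 25 + 1 + 16 + 1 + 25 + 4 + 36 = 195
||T||_HS = sqrt(195) = 13.9642

13.9642


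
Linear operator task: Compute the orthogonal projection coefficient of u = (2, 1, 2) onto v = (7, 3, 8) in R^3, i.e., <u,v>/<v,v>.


Computing <u,v> = 2*7 + 1*3 + 2*8 = 33
Computing <v,v> = 7^2 + 3^2 + 8^2 = 122
Projection coefficient = 33/122 = 0.2705

0.2705


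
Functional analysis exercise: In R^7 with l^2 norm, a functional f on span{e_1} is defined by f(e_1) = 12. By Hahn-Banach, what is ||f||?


The norm of f is given by ||f|| = sup_{||x||=1} |f(x)|.
On span{e_1}, ||e_1|| = 1, so ||f|| = |f(e_1)| / ||e_1||
= |12| / 1 = 12.0000

12.0000


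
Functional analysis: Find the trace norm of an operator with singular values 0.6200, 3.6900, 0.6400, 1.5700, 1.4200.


The nuclear norm is the sum of all singular values.
||T||_1 = 0.6200 + 3.6900 + 0.6400 + 1.5700 + 1.4200
= 7.9400

7.9400


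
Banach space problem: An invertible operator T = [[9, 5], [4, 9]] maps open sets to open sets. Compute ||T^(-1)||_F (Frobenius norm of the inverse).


det(T) = 9*9 - 5*4 = 61
T^(-1) = (1/61) * [[9, -5], [-4, 9]] = [[0.1475, -0.0820], [-0.0656, 0.1475]]
||T^(-1)||_F^2 = 0.1475^2 + (-0.0820)^2 + (-0.0656)^2 + 0.1475^2 = 0.0546
||T^(-1)||_F = sqrt(0.0546) = 0.2336

0.2336


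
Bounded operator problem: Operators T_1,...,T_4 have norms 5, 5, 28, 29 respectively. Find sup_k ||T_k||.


By the Uniform Boundedness Principle, the supremum of norms is finite.
sup_k ||T_k|| = max(5, 5, 28, 29) = 29

29


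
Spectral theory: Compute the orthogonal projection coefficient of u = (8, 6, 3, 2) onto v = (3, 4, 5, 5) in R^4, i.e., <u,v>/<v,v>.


Computing <u,v> = 8*3 + 6*4 + 3*5 + 2*5 = 73
Computing <v,v> = 3^2 + 4^2 + 5^2 + 5^2 = 75
Projection coefficient = 73/75 = 0.9733

0.9733


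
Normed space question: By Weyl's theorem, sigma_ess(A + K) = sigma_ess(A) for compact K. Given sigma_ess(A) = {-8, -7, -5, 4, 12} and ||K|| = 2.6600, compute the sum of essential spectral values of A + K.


By Weyl's theorem, the essential spectrum is invariant under compact perturbations.
sigma_ess(A + K) = sigma_ess(A) = {-8, -7, -5, 4, 12}
Sum = -8 + -7 + -5 + 4 + 12 = -4

-4


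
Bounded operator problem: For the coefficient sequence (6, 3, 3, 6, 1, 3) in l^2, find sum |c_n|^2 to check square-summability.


sum |c_n|^2 = 6^2 + 3^2 + 3^2 + 6^2 + 1^2 + 3^2
= 36 + 9 + 9 + 36 + 1 + 9
= 100

100


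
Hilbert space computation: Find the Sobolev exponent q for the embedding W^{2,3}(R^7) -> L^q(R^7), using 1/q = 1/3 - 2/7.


Using the Sobolev embedding formula: 1/q = 1/p - k/n
1/q = 1/3 - 2/7 = 1/21
q = 1/(1/21) = 21

21.0000


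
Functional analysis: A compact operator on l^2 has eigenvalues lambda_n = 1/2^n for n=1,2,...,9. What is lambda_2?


The eigenvalue formula gives lambda_2 = 1/2^2
= 1/4
= 0.2500

0.2500


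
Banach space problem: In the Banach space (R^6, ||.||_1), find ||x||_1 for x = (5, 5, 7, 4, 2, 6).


The l^1 norm equals the sum of absolute values of all components.
||x||_1 = 5 + 5 + 7 + 4 + 2 + 6
= 29

29.0000


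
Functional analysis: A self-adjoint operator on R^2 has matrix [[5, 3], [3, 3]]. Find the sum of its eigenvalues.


For a self-adjoint (symmetric) matrix, the eigenvalues are real.
The sum of eigenvalues equals the trace of the matrix.
trace = 5 + 3 = 8

8


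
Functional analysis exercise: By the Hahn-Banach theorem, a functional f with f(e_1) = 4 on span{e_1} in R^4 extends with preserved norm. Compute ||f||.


The norm of f is given by ||f|| = sup_{||x||=1} |f(x)|.
On span{e_1}, ||e_1|| = 1, so ||f|| = |f(e_1)| / ||e_1||
= |4| / 1 = 4.0000

4.0000


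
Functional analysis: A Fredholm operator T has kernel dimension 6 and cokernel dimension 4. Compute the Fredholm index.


The Fredholm index is defined as ind(T) = dim(ker T) - dim(coker T)
= 6 - 4
= 2

2


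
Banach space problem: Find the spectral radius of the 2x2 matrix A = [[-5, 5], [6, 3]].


For a 2x2 matrix, eigenvalues satisfy lambda^2 - (trace)*lambda + det = 0
trace = -5 + 3 = -2
det = -5*3 - 5*6 = -45
discriminant = (-2)^2 - 4*(-45) = 184
spectral radius = max |eigenvalue| = 7.7823

7.7823


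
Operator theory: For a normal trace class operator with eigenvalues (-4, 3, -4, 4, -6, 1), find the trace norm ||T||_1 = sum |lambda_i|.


For a normal operator, singular values equal |eigenvalues|.
Trace norm = sum |lambda_i| = 4 + 3 + 4 + 4 + 6 + 1
= 22

22


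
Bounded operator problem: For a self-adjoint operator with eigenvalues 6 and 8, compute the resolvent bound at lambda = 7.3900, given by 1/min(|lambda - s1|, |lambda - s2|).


dist(7.3900, {6, 8}) = min(|7.3900 - 6|, |7.3900 - 8|)
= min(1.3900, 0.6100) = 0.6100
Resolvent bound = 1/0.6100 = 1.6393

1.6393


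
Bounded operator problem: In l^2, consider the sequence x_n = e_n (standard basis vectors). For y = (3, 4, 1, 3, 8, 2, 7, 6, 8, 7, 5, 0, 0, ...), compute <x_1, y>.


x_1 = e_1 is the standard basis vector with 1 in position 1.
<x_1, y> = y_1 = 3
As n -> infinity, <x_n, y> -> 0, confirming weak convergence of (x_n) to 0.

3


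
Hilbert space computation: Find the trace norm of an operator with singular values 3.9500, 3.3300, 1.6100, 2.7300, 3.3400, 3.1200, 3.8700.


The nuclear norm is the sum of all singular values.
||T||_1 = 3.9500 + 3.3300 + 1.6100 + 2.7300 + 3.3400 + 3.1200 + 3.8700
= 21.9500

21.9500


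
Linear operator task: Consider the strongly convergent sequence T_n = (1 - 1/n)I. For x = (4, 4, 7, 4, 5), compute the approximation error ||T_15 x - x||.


T_15 x - x = (1 - 1/15)x - x = -x/15
||x|| = sqrt(122) = 11.0454
||T_15 x - x|| = ||x||/15 = 11.0454/15 = 0.7364

0.7364


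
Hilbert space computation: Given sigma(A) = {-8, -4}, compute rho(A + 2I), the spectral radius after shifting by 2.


Spectrum of A + 2I = {-6, -2}
Spectral radius = max |lambda| over the shifted spectrum
= max(6, 2) = 6

6


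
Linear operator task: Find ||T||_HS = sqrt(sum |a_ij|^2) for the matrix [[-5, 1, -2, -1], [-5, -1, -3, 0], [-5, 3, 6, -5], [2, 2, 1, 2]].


The Hilbert-Schmidt norm is sqrt(sum of squares of all entries).
Sum of squares = (-5)^2 + 1^2 + (-2)^2 + (-1)^2 + (-5)^2 + (-1)^2 + (-3)^2 + 0^2 + (-5)^2 + 3^2 + 6^2 + (-5)^2 + 2^2 + 2^2 + 1^2 + 2^2
= 25 + 1 + 4 + 1 + 25 + 1 + 9 + 0 + 25 + 9 + 36 + 25 + 4 + 4 + 1 + 4 = 174
||T||_HS = sqrt(174) = 13.1909

13.1909


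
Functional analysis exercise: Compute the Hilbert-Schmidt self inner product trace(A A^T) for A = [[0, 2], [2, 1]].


trace(A * A^T) = sum of squares of all entries
= 0^2 + 2^2 + 2^2 + 1^2
= 0 + 4 + 4 + 1
= 9

9


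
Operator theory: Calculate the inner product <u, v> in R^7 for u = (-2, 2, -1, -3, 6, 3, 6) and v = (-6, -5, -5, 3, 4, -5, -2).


Computing the standard inner product <u, v> = sum u_i * v_i
= -2*-6 + 2*-5 + -1*-5 + -3*3 + 6*4 + 3*-5 + 6*-2
= 12 + -10 + 5 + -9 + 24 + -15 + -12
= -5

-5


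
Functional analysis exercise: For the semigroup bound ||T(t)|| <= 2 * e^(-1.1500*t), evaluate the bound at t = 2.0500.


||T(2.0500)|| <= 2 * exp(-1.1500 * 2.0500)
= 2 * exp(-2.3575)
= 2 * 0.0947
= 0.1893

0.1893


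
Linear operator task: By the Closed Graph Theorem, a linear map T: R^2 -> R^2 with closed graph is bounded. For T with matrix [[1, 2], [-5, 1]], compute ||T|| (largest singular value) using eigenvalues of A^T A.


A^T A = [[26, -3], [-3, 5]]
trace(A^T A) = 31, det(A^T A) = 121
discriminant = 31^2 - 4*121 = 477
Largest eigenvalue of A^T A = (trace + sqrt(disc))/2 = 26.4202
||T|| = sqrt(26.4202) = 5.1401

5.1401


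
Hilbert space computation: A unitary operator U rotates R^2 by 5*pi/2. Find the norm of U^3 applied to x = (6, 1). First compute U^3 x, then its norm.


U is a rotation by theta = 5*pi/2
U^3 = rotation by 3*theta = 15*pi/2 = 3*pi/2 (mod 2*pi)
cos(3*pi/2) = 0.0000, sin(3*pi/2) = -1.0000
U^3 x = (0.0000 * 6 - -1.0000 * 1, -1.0000 * 6 + 0.0000 * 1)
= (1.0000, -6.0000)
||U^3 x|| = sqrt(1.0000^2 + (-6.0000)^2) = sqrt(37.0000) = 6.0828

6.0828


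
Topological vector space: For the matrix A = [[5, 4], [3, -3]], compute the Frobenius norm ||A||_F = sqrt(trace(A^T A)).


||A||_F^2 = sum a_ij^2
= 5^2 + 4^2 + 3^2 + (-3)^2
= 25 + 16 + 9 + 9 = 59
||A||_F = sqrt(59) = 7.6811

7.6811


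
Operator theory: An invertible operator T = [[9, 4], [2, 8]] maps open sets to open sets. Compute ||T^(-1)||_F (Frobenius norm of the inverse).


det(T) = 9*8 - 4*2 = 64
T^(-1) = (1/64) * [[8, -4], [-2, 9]] = [[0.1250, -0.0625], [-0.0312, 0.1406]]
||T^(-1)||_F^2 = 0.1250^2 + (-0.0625)^2 + (-0.0312)^2 + 0.1406^2 = 0.0403
||T^(-1)||_F = sqrt(0.0403) = 0.2007

0.2007


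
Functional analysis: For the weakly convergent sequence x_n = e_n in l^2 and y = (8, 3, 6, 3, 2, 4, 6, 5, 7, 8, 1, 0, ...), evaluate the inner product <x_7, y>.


x_7 = e_7 is the standard basis vector with 1 in position 7.
<x_7, y> = y_7 = 6
As n -> infinity, <x_n, y> -> 0, confirming weak convergence of (x_n) to 0.

6


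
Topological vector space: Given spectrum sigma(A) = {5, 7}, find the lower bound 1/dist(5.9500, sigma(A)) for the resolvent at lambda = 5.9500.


dist(5.9500, {5, 7}) = min(|5.9500 - 5|, |5.9500 - 7|)
= min(0.9500, 1.0500) = 0.9500
Resolvent bound = 1/0.9500 = 1.0526

1.0526


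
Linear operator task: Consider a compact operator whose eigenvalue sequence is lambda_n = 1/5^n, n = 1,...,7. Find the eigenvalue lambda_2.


The eigenvalue formula gives lambda_2 = 1/5^2
= 1/25
= 0.0400

0.0400


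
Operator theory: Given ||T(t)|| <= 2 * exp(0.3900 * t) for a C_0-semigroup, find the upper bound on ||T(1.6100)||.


||T(1.6100)|| <= 2 * exp(0.3900 * 1.6100)
= 2 * exp(0.6279)
= 2 * 1.8737
= 3.7473

3.7473


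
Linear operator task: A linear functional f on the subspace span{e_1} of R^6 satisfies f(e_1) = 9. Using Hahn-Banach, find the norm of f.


The norm of f is given by ||f|| = sup_{||x||=1} |f(x)|.
On span{e_1}, ||e_1|| = 1, so ||f|| = |f(e_1)| / ||e_1||
= |9| / 1 = 9.0000

9.0000


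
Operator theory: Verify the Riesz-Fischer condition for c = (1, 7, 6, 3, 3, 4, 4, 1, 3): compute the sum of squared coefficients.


sum |c_n|^2 = 1^2 + 7^2 + 6^2 + 3^2 + 3^2 + 4^2 + 4^2 + 1^2 + 3^2
= 1 + 49 + 36 + 9 + 9 + 16 + 16 + 1 + 9
= 146

146


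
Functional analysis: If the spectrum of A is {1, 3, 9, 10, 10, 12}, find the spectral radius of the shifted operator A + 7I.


Spectrum of A + 7I = {8, 10, 16, 17, 17, 19}
Spectral radius = max |lambda| over the shifted spectrum
= max(8, 10, 16, 17, 17, 19) = 19

19


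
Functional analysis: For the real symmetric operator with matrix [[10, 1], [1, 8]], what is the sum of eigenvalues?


For a self-adjoint (symmetric) matrix, the eigenvalues are real.
The sum of eigenvalues equals the trace of the matrix.
trace = 10 + 8 = 18

18


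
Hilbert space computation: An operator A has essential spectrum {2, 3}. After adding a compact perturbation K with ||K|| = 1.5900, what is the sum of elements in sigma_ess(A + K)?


By Weyl's theorem, the essential spectrum is invariant under compact perturbations.
sigma_ess(A + K) = sigma_ess(A) = {2, 3}
Sum = 2 + 3 = 5

5


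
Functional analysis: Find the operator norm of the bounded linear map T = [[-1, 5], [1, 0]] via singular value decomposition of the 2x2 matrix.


A^T A = [[2, -5], [-5, 25]]
trace(A^T A) = 27, det(A^T A) = 25
discriminant = 27^2 - 4*25 = 629
Largest eigenvalue of A^T A = (trace + sqrt(disc))/2 = 26.0399
||T|| = sqrt(26.0399) = 5.1029

5.1029


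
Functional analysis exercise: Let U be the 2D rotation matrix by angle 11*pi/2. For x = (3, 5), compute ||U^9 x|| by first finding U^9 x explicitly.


U is a rotation by theta = 11*pi/2
U^9 = rotation by 9*theta = 99*pi/2 = 3*pi/2 (mod 2*pi)
cos(3*pi/2) = 0.0000, sin(3*pi/2) = -1.0000
U^9 x = (0.0000 * 3 - -1.0000 * 5, -1.0000 * 3 + 0.0000 * 5)
= (5.0000, -3.0000)
||U^9 x|| = sqrt(5.0000^2 + (-3.0000)^2) = sqrt(34.0000) = 5.8310

5.8310


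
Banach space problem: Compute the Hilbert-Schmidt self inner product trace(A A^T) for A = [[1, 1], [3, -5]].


trace(A * A^T) = sum of squares of all entries
= 1^2 + 1^2 + 3^2 + (-5)^2
= 1 + 1 + 9 + 25
= 36

36


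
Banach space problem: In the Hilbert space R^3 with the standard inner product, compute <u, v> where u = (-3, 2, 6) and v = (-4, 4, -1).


Computing the standard inner product <u, v> = sum u_i * v_i
= -3*-4 + 2*4 + 6*-1
= 12 + 8 + -6
= 14

14


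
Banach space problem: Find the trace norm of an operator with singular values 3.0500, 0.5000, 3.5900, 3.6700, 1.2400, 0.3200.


The nuclear norm is the sum of all singular values.
||T||_1 = 3.0500 + 0.5000 + 3.5900 + 3.6700 + 1.2400 + 0.3200
= 12.3700

12.3700


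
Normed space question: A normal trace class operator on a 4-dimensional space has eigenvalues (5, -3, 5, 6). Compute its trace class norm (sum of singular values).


For a normal operator, singular values equal |eigenvalues|.
Trace norm = sum |lambda_i| = 5 + 3 + 5 + 6
= 19

19


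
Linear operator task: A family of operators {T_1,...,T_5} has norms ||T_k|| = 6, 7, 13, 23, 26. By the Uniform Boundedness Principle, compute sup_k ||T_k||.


By the Uniform Boundedness Principle, the supremum of norms is finite.
sup_k ||T_k|| = max(6, 7, 13, 23, 26) = 26

26


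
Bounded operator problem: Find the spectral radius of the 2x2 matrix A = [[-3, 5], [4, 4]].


For a 2x2 matrix, eigenvalues satisfy lambda^2 - (trace)*lambda + det = 0
trace = -3 + 4 = 1
det = -3*4 - 5*4 = -32
discriminant = 1^2 - 4*(-32) = 129
spectral radius = max |eigenvalue| = 6.1789

6.1789


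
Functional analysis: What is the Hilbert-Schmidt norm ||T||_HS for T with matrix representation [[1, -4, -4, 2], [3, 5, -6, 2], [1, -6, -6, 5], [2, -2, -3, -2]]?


The Hilbert-Schmidt norm is sqrt(sum of squares of all entries).
Sum of squares = 1^2 + (-4)^2 + (-4)^2 + 2^2 + 3^2 + 5^2 + (-6)^2 + 2^2 + 1^2 + (-6)^2 + (-6)^2 + 5^2 + 2^2 + (-2)^2 + (-3)^2 + (-2)^2
= 1 + 16 + 16 + 4 + 9 + 25 + 36 + 4 + 1 + 36 + 36 + 25 + 4 + 4 + 9 + 4 = 230
||T||_HS = sqrt(230) = 15.1658

15.1658


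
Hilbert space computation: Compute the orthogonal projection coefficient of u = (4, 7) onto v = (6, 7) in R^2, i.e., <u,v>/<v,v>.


Computing <u,v> = 4*6 + 7*7 = 73
Computing <v,v> = 6^2 + 7^2 = 85
Projection coefficient = 73/85 = 0.8588

0.8588


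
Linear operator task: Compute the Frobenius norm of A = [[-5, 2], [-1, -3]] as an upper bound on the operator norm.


||A||_F^2 = sum a_ij^2
= (-5)^2 + 2^2 + (-1)^2 + (-3)^2
= 25 + 4 + 1 + 9 = 39
||A||_F = sqrt(39) = 6.2450

6.2450


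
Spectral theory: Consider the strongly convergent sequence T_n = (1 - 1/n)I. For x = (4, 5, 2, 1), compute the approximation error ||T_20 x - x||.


T_20 x - x = (1 - 1/20)x - x = -x/20
||x|| = sqrt(46) = 6.7823
||T_20 x - x|| = ||x||/20 = 6.7823/20 = 0.3391

0.3391


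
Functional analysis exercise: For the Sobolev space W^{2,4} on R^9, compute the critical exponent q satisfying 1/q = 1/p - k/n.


Using the Sobolev embedding formula: 1/q = 1/p - k/n
1/q = 1/4 - 2/9 = 1/36
q = 1/(1/36) = 36

36.0000


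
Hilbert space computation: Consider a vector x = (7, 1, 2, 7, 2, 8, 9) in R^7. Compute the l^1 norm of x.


The l^1 norm equals the sum of absolute values of all components.
||x||_1 = 7 + 1 + 2 + 7 + 2 + 8 + 9
= 36

36.0000


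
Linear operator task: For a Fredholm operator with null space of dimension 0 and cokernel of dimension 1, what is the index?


The Fredholm index is defined as ind(T) = dim(ker T) - dim(coker T)
= 0 - 1
= -1

-1


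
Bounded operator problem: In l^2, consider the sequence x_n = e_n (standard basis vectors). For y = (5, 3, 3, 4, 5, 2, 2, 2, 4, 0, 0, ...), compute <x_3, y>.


x_3 = e_3 is the standard basis vector with 1 in position 3.
<x_3, y> = y_3 = 3
As n -> infinity, <x_n, y> -> 0, confirming weak convergence of (x_n) to 0.

3


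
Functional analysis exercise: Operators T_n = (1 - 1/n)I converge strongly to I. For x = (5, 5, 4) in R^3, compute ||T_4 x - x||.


T_4 x - x = (1 - 1/4)x - x = -x/4
||x|| = sqrt(66) = 8.1240
||T_4 x - x|| = ||x||/4 = 8.1240/4 = 2.0310

2.0310


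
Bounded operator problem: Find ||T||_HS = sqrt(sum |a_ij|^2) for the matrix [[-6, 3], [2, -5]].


The Hilbert-Schmidt norm is sqrt(sum of squares of all entries).
Sum of squares = (-6)^2 + 3^2 + 2^2 + (-5)^2
= 36 + 9 + 4 + 25 = 74
||T||_HS = sqrt(74) = 8.6023

8.6023


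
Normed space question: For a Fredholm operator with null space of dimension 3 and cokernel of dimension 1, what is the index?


The Fredholm index is defined as ind(T) = dim(ker T) - dim(coker T)
= 3 - 1
= 2

2


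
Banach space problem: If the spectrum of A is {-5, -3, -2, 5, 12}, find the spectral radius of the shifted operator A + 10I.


Spectrum of A + 10I = {5, 7, 8, 15, 22}
Spectral radius = max |lambda| over the shifted spectrum
= max(5, 7, 8, 15, 22) = 22

22


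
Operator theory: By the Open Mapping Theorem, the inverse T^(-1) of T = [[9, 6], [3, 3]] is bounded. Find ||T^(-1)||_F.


det(T) = 9*3 - 6*3 = 9
T^(-1) = (1/9) * [[3, -6], [-3, 9]] = [[0.3333, -0.6667], [-0.3333, 1.0000]]
||T^(-1)||_F^2 = 0.3333^2 + (-0.6667)^2 + (-0.3333)^2 + 1.0000^2 = 1.6667
||T^(-1)||_F = sqrt(1.6667) = 1.2910

1.2910


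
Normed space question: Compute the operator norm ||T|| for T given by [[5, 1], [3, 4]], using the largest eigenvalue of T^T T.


A^T A = [[34, 17], [17, 17]]
trace(A^T A) = 51, det(A^T A) = 289
discriminant = 51^2 - 4*289 = 1445
Largest eigenvalue of A^T A = (trace + sqrt(disc))/2 = 44.5066
||T|| = sqrt(44.5066) = 6.6713

6.6713


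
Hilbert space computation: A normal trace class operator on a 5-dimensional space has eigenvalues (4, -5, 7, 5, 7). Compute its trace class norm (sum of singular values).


For a normal operator, singular values equal |eigenvalues|.
Trace norm = sum |lambda_i| = 4 + 5 + 7 + 5 + 7
= 28

28


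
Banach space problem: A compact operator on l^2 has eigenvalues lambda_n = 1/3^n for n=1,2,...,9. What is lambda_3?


The eigenvalue formula gives lambda_3 = 1/3^3
= 1/27
= 0.0370

0.0370


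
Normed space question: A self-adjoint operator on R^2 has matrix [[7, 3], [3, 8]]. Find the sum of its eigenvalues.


For a self-adjoint (symmetric) matrix, the eigenvalues are real.
The sum of eigenvalues equals the trace of the matrix.
trace = 7 + 8 = 15

15


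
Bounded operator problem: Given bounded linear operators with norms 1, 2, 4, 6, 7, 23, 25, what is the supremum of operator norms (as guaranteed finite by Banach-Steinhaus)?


By the Uniform Boundedness Principle, the supremum of norms is finite.
sup_k ||T_k|| = max(1, 2, 4, 6, 7, 23, 25) = 25

25


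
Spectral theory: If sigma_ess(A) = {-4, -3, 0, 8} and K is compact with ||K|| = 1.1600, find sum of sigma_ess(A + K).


By Weyl's theorem, the essential spectrum is invariant under compact perturbations.
sigma_ess(A + K) = sigma_ess(A) = {-4, -3, 0, 8}
Sum = -4 + -3 + 0 + 8 = 1

1


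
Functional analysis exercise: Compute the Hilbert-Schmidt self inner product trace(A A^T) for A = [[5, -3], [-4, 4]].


trace(A * A^T) = sum of squares of all entries
= 5^2 + (-3)^2 + (-4)^2 + 4^2
= 25 + 9 + 16 + 16
= 66

66


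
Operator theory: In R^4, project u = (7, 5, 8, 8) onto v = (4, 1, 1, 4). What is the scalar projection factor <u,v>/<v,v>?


Computing <u,v> = 7*4 + 5*1 + 8*1 + 8*4 = 73
Computing <v,v> = 4^2 + 1^2 + 1^2 + 4^2 = 34
Projection coefficient = 73/34 = 2.1471

2.1471


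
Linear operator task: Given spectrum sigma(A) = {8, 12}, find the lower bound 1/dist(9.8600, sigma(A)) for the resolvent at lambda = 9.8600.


dist(9.8600, {8, 12}) = min(|9.8600 - 8|, |9.8600 - 12|)
= min(1.8600, 2.1400) = 1.8600
Resolvent bound = 1/1.8600 = 0.5376

0.5376


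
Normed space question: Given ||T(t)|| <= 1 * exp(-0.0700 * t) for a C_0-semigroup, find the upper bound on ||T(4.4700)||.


||T(4.4700)|| <= 1 * exp(-0.0700 * 4.4700)
= 1 * exp(-0.3129)
= 1 * 0.7313
= 0.7313

0.7313


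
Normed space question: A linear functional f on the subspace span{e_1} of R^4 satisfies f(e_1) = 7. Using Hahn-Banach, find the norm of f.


The norm of f is given by ||f|| = sup_{||x||=1} |f(x)|.
On span{e_1}, ||e_1|| = 1, so ||f|| = |f(e_1)| / ||e_1||
= |7| / 1 = 7.0000

7.0000


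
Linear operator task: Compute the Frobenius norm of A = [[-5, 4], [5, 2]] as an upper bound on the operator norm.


||A||_F^2 = sum a_ij^2
= (-5)^2 + 4^2 + 5^2 + 2^2
= 25 + 16 + 25 + 4 = 70
||A||_F = sqrt(70) = 8.3666

8.3666


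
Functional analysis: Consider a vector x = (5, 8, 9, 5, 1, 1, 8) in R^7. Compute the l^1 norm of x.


The l^1 norm equals the sum of absolute values of all components.
||x||_1 = 5 + 8 + 9 + 5 + 1 + 1 + 8
= 37

37.0000


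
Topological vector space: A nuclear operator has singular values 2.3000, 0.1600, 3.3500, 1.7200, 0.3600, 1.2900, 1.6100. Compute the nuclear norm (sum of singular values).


The nuclear norm is the sum of all singular values.
||T||_1 = 2.3000 + 0.1600 + 3.3500 + 1.7200 + 0.3600 + 1.2900 + 1.6100
= 10.7900

10.7900


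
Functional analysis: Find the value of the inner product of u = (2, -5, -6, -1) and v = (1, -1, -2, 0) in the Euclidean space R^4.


Computing the standard inner product <u, v> = sum u_i * v_i
= 2*1 + -5*-1 + -6*-2 + -1*0
= 2 + 5 + 12 + 0
= 19

19


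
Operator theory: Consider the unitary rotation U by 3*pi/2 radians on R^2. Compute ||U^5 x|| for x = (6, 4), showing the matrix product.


U is a rotation by theta = 3*pi/2
U^5 = rotation by 5*theta = 15*pi/2 = 3*pi/2 (mod 2*pi)
cos(3*pi/2) = 0.0000, sin(3*pi/2) = -1.0000
U^5 x = (0.0000 * 6 - -1.0000 * 4, -1.0000 * 6 + 0.0000 * 4)
= (4.0000, -6.0000)
||U^5 x|| = sqrt(4.0000^2 + (-6.0000)^2) = sqrt(52.0000) = 7.2111

7.2111


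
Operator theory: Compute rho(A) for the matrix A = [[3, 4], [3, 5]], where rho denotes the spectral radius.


For a 2x2 matrix, eigenvalues satisfy lambda^2 - (trace)*lambda + det = 0
trace = 3 + 5 = 8
det = 3*5 - 4*3 = 3
discriminant = 8^2 - 4*(3) = 52
spectral radius = max |eigenvalue| = 7.6056

7.6056


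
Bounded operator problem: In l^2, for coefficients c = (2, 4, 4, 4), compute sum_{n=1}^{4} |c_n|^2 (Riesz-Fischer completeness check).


sum |c_n|^2 = 2^2 + 4^2 + 4^2 + 4^2
= 4 + 16 + 16 + 16
= 52

52


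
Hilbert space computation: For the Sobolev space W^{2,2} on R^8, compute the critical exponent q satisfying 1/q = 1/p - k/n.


Using the Sobolev embedding formula: 1/q = 1/p - k/n
1/q = 1/2 - 2/8 = 1/4
q = 1/(1/4) = 4

4.0000


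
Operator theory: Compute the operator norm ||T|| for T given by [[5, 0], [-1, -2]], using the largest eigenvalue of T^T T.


A^T A = [[26, 2], [2, 4]]
trace(A^T A) = 30, det(A^T A) = 100
discriminant = 30^2 - 4*100 = 500
Largest eigenvalue of A^T A = (trace + sqrt(disc))/2 = 26.1803
||T|| = sqrt(26.1803) = 5.1167

5.1167


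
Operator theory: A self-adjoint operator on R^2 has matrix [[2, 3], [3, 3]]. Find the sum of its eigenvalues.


For a self-adjoint (symmetric) matrix, the eigenvalues are real.
The sum of eigenvalues equals the trace of the matrix.
trace = 2 + 3 = 5

5


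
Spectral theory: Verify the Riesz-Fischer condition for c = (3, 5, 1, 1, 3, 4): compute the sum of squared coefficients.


sum |c_n|^2 = 3^2 + 5^2 + 1^2 + 1^2 + 3^2 + 4^2
= 9 + 25 + 1 + 1 + 9 + 16
= 61

61


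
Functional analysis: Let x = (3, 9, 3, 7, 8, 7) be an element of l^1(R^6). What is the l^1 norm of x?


The l^1 norm equals the sum of absolute values of all components.
||x||_1 = 3 + 9 + 3 + 7 + 8 + 7
= 37

37.0000


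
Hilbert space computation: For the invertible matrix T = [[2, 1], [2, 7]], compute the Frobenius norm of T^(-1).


det(T) = 2*7 - 1*2 = 12
T^(-1) = (1/12) * [[7, -1], [-2, 2]] = [[0.5833, -0.0833], [-0.1667, 0.1667]]
||T^(-1)||_F^2 = 0.5833^2 + (-0.0833)^2 + (-0.1667)^2 + 0.1667^2 = 0.4028
||T^(-1)||_F = sqrt(0.4028) = 0.6346

0.6346


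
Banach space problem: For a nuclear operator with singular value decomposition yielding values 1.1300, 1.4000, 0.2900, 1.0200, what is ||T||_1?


The nuclear norm is the sum of all singular values.
||T||_1 = 1.1300 + 1.4000 + 0.2900 + 1.0200
= 3.8400

3.8400


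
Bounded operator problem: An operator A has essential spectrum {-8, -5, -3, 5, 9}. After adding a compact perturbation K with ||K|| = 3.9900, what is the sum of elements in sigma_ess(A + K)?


By Weyl's theorem, the essential spectrum is invariant under compact perturbations.
sigma_ess(A + K) = sigma_ess(A) = {-8, -5, -3, 5, 9}
Sum = -8 + -5 + -3 + 5 + 9 = -2

-2


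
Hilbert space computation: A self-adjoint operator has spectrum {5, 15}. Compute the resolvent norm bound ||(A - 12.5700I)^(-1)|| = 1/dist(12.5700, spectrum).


dist(12.5700, {5, 15}) = min(|12.5700 - 5|, |12.5700 - 15|)
= min(7.5700, 2.4300) = 2.4300
Resolvent bound = 1/2.4300 = 0.4115

0.4115


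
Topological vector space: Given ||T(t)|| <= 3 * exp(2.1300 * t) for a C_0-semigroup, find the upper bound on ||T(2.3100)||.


||T(2.3100)|| <= 3 * exp(2.1300 * 2.3100)
= 3 * exp(4.9203)
= 3 * 137.0437
= 411.1312

411.1312


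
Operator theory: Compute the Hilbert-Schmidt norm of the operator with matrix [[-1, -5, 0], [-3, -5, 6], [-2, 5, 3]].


The Hilbert-Schmidt norm is sqrt(sum of squares of all entries).
Sum of squares = (-1)^2 + (-5)^2 + 0^2 + (-3)^2 + (-5)^2 + 6^2 + (-2)^2 + 5^2 + 3^2
= 1 + 25 + 0 + 9 + 25 + 36 + 4 + 25 + 9 = 134
||T||_HS = sqrt(134) = 11.5758

11.5758


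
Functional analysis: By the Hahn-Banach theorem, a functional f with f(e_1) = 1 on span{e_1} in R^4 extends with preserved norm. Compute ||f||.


The norm of f is given by ||f|| = sup_{||x||=1} |f(x)|.
On span{e_1}, ||e_1|| = 1, so ||f|| = |f(e_1)| / ||e_1||
= |1| / 1 = 1.0000

1.0000


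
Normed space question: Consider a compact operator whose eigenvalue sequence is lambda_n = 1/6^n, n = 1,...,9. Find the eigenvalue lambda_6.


The eigenvalue formula gives lambda_6 = 1/6^6
= 1/46656
= 2.1433e-05

2.1433e-05


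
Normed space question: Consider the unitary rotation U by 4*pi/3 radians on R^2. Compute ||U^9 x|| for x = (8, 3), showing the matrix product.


U is a rotation by theta = 4*pi/3
U^9 = rotation by 9*theta = 36*pi/3 = 0*pi/3 (mod 2*pi)
cos(0*pi/3) = 1.0000, sin(0*pi/3) = 0.0000
U^9 x = (1.0000 * 8 - 0.0000 * 3, 0.0000 * 8 + 1.0000 * 3)
= (8.0000, 3.0000)
||U^9 x|| = sqrt(8.0000^2 + 3.0000^2) = sqrt(73.0000) = 8.5440

8.5440


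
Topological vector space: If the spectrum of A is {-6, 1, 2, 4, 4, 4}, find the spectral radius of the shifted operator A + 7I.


Spectrum of A + 7I = {1, 8, 9, 11, 11, 11}
Spectral radius = max |lambda| over the shifted spectrum
= max(1, 8, 9, 11, 11, 11) = 11

11


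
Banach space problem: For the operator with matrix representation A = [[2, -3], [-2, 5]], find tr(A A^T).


trace(A * A^T) = sum of squares of all entries
= 2^2 + (-3)^2 + (-2)^2 + 5^2
= 4 + 9 + 4 + 25
= 42

42


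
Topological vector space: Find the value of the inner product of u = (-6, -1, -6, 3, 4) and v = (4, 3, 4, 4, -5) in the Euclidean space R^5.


Computing the standard inner product <u, v> = sum u_i * v_i
= -6*4 + -1*3 + -6*4 + 3*4 + 4*-5
= -24 + -3 + -24 + 12 + -20
= -59

-59


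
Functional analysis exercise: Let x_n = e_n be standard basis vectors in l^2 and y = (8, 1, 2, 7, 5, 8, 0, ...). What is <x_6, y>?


x_6 = e_6 is the standard basis vector with 1 in position 6.
<x_6, y> = y_6 = 8
As n -> infinity, <x_n, y> -> 0, confirming weak convergence of (x_n) to 0.

8


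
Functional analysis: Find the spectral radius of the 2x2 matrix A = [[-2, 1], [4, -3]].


For a 2x2 matrix, eigenvalues satisfy lambda^2 - (trace)*lambda + det = 0
trace = -2 + -3 = -5
det = -2*-3 - 1*4 = 2
discriminant = (-5)^2 - 4*(2) = 17
spectral radius = max |eigenvalue| = 4.5616

4.5616


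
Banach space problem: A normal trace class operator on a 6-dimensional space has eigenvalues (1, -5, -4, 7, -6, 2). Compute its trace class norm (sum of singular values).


For a normal operator, singular values equal |eigenvalues|.
Trace norm = sum |lambda_i| = 1 + 5 + 4 + 7 + 6 + 2
= 25

25


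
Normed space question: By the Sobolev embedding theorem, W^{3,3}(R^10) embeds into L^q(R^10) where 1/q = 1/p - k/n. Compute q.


Using the Sobolev embedding formula: 1/q = 1/p - k/n
1/q = 1/3 - 3/10 = 1/30
q = 1/(1/30) = 30

30.0000


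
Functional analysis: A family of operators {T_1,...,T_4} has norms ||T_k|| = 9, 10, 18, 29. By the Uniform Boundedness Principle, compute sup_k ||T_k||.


By the Uniform Boundedness Principle, the supremum of norms is finite.
sup_k ||T_k|| = max(9, 10, 18, 29) = 29

29


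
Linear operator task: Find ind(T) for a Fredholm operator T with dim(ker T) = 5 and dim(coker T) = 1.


The Fredholm index is defined as ind(T) = dim(ker T) - dim(coker T)
= 5 - 1
= 4

4


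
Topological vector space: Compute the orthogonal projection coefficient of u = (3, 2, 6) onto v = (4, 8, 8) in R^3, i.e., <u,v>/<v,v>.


Computing <u,v> = 3*4 + 2*8 + 6*8 = 76
Computing <v,v> = 4^2 + 8^2 + 8^2 = 144
Projection coefficient = 76/144 = 0.5278

0.5278


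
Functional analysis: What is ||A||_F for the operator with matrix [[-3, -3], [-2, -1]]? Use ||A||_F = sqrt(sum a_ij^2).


||A||_F^2 = sum a_ij^2
= (-3)^2 + (-3)^2 + (-2)^2 + (-1)^2
= 9 + 9 + 4 + 1 = 23
||A||_F = sqrt(23) = 4.7958

4.7958


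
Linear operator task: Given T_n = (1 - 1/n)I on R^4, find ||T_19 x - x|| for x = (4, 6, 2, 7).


T_19 x - x = (1 - 1/19)x - x = -x/19
||x|| = sqrt(105) = 10.2470
||T_19 x - x|| = ||x||/19 = 10.2470/19 = 0.5393

0.5393


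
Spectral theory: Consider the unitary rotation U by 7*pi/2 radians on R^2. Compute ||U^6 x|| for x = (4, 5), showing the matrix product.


U is a rotation by theta = 7*pi/2
U^6 = rotation by 6*theta = 42*pi/2 = 2*pi/2 (mod 2*pi)
cos(2*pi/2) = -1.0000, sin(2*pi/2) = 0.0000
U^6 x = (-1.0000 * 4 - 0.0000 * 5, 0.0000 * 4 + -1.0000 * 5)
= (-4.0000, -5.0000)
||U^6 x|| = sqrt((-4.0000)^2 + (-5.0000)^2) = sqrt(41.0000) = 6.4031

6.4031
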